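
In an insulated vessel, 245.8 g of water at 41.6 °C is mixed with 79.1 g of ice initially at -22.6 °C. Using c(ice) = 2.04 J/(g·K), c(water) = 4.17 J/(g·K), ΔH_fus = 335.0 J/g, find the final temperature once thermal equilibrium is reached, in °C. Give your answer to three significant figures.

Heat to bring ice to 0 °C and melt it: q₁ = 79.1×2.04×22.6 + 79.1×335.0 = 30145 J
Heat the water can supply cooling to 0 °C: 245.8×4.17×41.6 = 42639.4 J > q₁, so all ice melts.
Energy balance: 245.8×4.17×(41.6 − T) = 30145 + 79.1×4.17×(T − 0)
1024.986(41.6 − T) = 30145 + 329.847 T
42639.4 − 30145 = 1354.833 T
T = 12494.4 / 1354.833 = 9.222 °C

T_f = 9.22 °C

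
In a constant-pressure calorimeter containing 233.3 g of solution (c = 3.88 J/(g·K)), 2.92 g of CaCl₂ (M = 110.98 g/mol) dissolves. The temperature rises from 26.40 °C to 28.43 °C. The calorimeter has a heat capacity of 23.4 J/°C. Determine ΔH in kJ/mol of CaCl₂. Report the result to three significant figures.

|ΔT| = |28.43 − 26.40| = 2.03 °C
|q_surr| = (233.3 × 3.88 + 23.4) × 2.03 = 928.604 × 2.03 = 1885 J
n(CaCl₂) = 2.92 / 110.98 = 0.02631 mol
Temperature rose, so q_rxn = −|q_surr| = -1.885 kJ
ΔH = q_rxn / n = -71.646 kJ/mol

ΔH = -71.6 kJ/mol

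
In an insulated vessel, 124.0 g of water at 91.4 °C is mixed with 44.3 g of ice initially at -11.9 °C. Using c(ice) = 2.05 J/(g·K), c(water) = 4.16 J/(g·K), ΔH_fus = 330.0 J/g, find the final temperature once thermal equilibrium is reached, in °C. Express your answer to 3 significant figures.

Heat to bring ice to 0 °C and melt it: q₁ = 44.3×2.05×11.9 + 44.3×330.0 = 15700 J
Heat the water can supply cooling to 0 °C: 124.0×4.16×91.4 = 47147.8 J > q₁, so all ice melts.
Energy balance: 124.0×4.16×(91.4 − T) = 15700 + 44.3×4.16×(T − 0)
515.84(91.4 − T) = 15700 + 184.288 T
47147.8 − 15700 = 700.128 T
T = 31447.8 / 700.128 = 44.92 °C

T_f = 44.9 °C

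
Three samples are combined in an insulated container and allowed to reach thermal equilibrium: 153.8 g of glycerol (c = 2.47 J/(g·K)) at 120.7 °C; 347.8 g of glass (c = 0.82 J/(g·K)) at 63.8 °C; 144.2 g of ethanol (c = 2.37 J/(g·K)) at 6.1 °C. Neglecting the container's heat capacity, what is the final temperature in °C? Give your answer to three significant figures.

Σ mᵢcᵢ(T − Tᵢ) = 0  ⇒  T = Σ mᵢcᵢTᵢ / Σ mᵢcᵢ
Σ mᵢcᵢ = 153.8×2.47 + 347.8×0.82 + 144.2×2.37 = 1006.836
Σ mᵢcᵢTᵢ = 379.886×120.7 + 285.196×63.8 + 341.754×6.1 = 66132
T = 66132 / 1006.836 = 65.68 °C

T_f = 65.7 °C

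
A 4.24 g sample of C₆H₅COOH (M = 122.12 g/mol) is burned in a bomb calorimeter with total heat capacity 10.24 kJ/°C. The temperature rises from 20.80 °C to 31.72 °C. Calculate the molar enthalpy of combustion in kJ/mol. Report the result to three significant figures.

ΔT = 31.72 − 20.80 = 10.92 °C
q_cal = C_cal × ΔT = 10.24 × 10.92 = 111.8208 kJ
n = 4.24 / 122.12 = 0.03472 mol
q_rxn = −q_cal = -111.8208 kJ
ΔH = -111.8208 / 0.03472 = -3221 kJ/mol

ΔH = -3220 kJ/mol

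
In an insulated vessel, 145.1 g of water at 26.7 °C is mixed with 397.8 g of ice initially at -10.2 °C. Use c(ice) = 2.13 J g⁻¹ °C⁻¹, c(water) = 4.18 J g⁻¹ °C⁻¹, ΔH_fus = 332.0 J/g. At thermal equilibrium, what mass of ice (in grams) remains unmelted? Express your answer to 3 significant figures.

m_ice remaining = 375 g

Heat to warm all ice to 0 °C: 397.8×2.13×10.2 = 8642.6 J
Heat released by water cooling to 0 °C: 145.1×4.18×26.7 = 16194 J
16194 J < 8642.6 + 397.8×332.0 = 140712.2 J, so not all ice melts; final T = 0 °C.
Heat left for melting: 16194 − 8642.6 = 7551.4 J
Mass melted = 7551.4 / 332.0 = 22.75 g
Ice remaining = 397.8 − 22.75 = 375.05 g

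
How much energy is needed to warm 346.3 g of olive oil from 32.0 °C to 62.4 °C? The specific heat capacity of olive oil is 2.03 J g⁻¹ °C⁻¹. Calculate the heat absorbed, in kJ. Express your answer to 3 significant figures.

q = m c ΔT = 346.3 × 2.03 × (62.4 − 32.0)
q = 346.3 × 2.03 × 30.4 = 21370 J = 21.4 kJ

q = 21.4 kJ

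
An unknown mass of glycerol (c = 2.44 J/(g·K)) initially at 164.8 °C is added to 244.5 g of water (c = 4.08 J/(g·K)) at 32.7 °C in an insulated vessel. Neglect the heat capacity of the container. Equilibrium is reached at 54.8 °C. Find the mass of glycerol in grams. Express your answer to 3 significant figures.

m = 82.1 g

q_gained = (244.5 × 4.08) × (54.8 − 32.7) = 22046 J
q_lost = m × 2.44 × (164.8 − 54.8) = 268.4 m
m = 22046 / 268.4 = 82.1 g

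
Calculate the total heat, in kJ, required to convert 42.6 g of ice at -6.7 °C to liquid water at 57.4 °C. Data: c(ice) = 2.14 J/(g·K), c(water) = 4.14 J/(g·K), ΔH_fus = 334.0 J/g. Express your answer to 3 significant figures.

q1 (heat ice -6.7→0.0 °C): 42.6 × 2.14 × 6.7 = 611 J
q2 (melt at 0 °C): 42.6 × 334.0 = 14228 J
q3 (heat water 0.0→57.4 °C): 42.6 × 4.14 × 57.4 = 10123 J
Total: 611 + 14228 + 10123 = 24962 J = 25.0 kJ

q = 25.0 kJ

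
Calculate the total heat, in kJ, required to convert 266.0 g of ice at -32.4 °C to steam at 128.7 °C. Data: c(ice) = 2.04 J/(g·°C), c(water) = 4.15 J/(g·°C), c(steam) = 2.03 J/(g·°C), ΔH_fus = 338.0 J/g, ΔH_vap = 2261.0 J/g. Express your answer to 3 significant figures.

q1 (heat ice -32.4→0.0 °C): 266.0 × 2.04 × 32.4 = 17582 J
q2 (melt at 0 °C): 266.0 × 338.0 = 89908 J
q3 (heat water 0.0→100.0 °C): 266.0 × 4.15 × 100.0 = 110390 J
q4 (vaporize at 100 °C): 266.0 × 2261.0 = 601426 J
q5 (heat steam 100.0→128.7 °C): 266.0 × 2.03 × 28.7 = 15497 J
Total: 17582 + 89908 + 110390 + 601426 + 15497 = 834803 J = 835 kJ

q = 835 kJ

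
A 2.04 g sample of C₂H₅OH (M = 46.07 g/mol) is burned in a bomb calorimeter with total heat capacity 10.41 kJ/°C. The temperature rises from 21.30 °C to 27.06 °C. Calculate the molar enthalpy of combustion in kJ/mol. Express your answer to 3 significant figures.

ΔT = 27.06 − 21.30 = 5.76 °C
q_cal = C_cal × ΔT = 10.41 × 5.76 = 59.9616 kJ
n = 2.04 / 46.07 = 0.04428 mol
q_rxn = −q_cal = -59.9616 kJ
ΔH = -59.9616 / 0.04428 = -1354 kJ/mol

ΔH = -1350 kJ/mol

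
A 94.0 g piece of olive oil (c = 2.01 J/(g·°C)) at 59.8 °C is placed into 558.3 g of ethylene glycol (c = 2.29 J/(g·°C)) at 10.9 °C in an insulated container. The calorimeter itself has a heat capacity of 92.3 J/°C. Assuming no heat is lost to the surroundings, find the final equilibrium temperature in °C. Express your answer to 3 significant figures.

T_f = 16.8 °C

Heat lost by olive oil = heat gained by ethylene glycol + calorimeter.
(94.0)(2.01)(59.8 − T) = [(558.3)(2.29) + 92.3](T − 10.9)
188.94 (59.8 − T) = 1370.807 (T − 10.9)
11299 − 188.94 T = 1370.807 T − 14942
26241 = 1559.747 T
T = 16.82 °C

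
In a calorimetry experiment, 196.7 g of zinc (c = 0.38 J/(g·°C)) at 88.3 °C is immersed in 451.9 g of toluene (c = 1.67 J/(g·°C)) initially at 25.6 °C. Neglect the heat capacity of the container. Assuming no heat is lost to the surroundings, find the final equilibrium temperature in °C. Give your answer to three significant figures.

T_f = 31.3 °C

Heat lost by zinc = heat gained by toluene.
(196.7)(0.38)(88.3 − T) = (451.9)(1.67)(T − 25.6)
74.746 (88.3 − T) = 754.673 (T − 25.6)
6600.1 − 74.746 T = 754.673 T − 19320
25920.1 = 829.419 T
T = 31.25 °C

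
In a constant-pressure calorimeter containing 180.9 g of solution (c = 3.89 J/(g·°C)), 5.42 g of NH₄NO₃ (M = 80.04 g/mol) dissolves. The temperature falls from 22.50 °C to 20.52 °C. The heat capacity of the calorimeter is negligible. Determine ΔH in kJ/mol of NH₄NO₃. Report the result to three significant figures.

|ΔT| = |20.52 − 22.50| = 1.98 °C
|q_surr| = (180.9 × 3.89) × 1.98 = 703.701 × 1.98 = 1393 J
n(NH₄NO₃) = 5.42 / 80.04 = 0.06772 mol
Temperature fell, so q_rxn = +|q_surr| = 1.393 kJ
ΔH = q_rxn / n = 20.57 kJ/mol

ΔH = 20.6 kJ/mol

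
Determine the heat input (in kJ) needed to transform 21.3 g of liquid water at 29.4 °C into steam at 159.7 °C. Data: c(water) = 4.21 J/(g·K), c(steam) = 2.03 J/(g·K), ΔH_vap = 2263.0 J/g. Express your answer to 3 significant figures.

q = 57.1 kJ

q1 (heat water 29.4→100.0 °C): 21.3 × 4.21 × 70.6 = 6331 J
q2 (vaporize at 100 °C): 21.3 × 2263.0 = 48202 J
q3 (heat steam 100.0→159.7 °C): 21.3 × 2.03 × 59.7 = 2581 J
Total: 6331 + 48202 + 2581 = 57114 J = 57.1 kJ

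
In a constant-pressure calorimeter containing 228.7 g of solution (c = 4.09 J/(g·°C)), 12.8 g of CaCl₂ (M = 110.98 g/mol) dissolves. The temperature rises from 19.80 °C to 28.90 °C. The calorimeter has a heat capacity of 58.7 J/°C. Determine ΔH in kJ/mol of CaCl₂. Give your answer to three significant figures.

|ΔT| = |28.90 − 19.80| = 9.10 °C
|q_surr| = (228.7 × 4.09 + 58.7) × 9.10 = 994.083 × 9.10 = 9046.2 J
n(CaCl₂) = 12.8 / 110.98 = 0.11534 mol
Temperature rose, so q_rxn = −|q_surr| = -9.0462 kJ
ΔH = q_rxn / n = -78.43 kJ/mol

ΔH = -78.4 kJ/mol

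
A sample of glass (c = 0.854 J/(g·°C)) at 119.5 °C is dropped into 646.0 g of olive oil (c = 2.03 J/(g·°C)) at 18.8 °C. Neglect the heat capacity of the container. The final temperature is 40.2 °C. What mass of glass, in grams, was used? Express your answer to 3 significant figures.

q_gained = (646.0 × 2.03) × (40.2 − 18.8) = 28060 J
q_lost = m × 0.854 × (119.5 − 40.2) = 67.7222 m
m = 28060 / 67.7222 = 414 g

m = 414 g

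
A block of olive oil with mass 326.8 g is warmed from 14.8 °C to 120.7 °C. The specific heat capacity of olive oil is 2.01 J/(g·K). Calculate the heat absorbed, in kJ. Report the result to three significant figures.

q = 69.6 kJ

q = m c ΔT = 326.8 × 2.01 × (120.7 − 14.8)
q = 326.8 × 2.01 × 105.9 = 69560 J = 69.6 kJ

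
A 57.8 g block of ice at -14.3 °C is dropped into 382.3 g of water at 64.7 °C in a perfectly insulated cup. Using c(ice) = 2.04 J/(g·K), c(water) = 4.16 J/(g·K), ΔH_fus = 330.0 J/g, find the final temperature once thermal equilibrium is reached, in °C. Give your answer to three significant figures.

Heat to bring ice to 0 °C and melt it: q₁ = 57.8×2.04×14.3 + 57.8×330.0 = 20760 J
Heat the water can supply cooling to 0 °C: 382.3×4.16×64.7 = 102897 J > q₁, so all ice melts.
Energy balance: 382.3×4.16×(64.7 − T) = 20760 + 57.8×4.16×(T − 0)
1590.368(64.7 − T) = 20760 + 240.448 T
102897 − 20760 = 1830.816 T
T = 82137 / 1830.816 = 44.86 °C

T_f = 44.9 °C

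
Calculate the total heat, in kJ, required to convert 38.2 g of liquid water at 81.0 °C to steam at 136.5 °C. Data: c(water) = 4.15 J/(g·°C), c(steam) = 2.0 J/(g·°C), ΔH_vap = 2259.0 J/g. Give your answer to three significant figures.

q1 (heat water 81.0→100.0 °C): 38.2 × 4.15 × 19.0 = 3012 J
q2 (vaporize at 100 °C): 38.2 × 2259.0 = 86294 J
q3 (heat steam 100.0→136.5 °C): 38.2 × 2.0 × 36.5 = 2789 J
Total: 3012 + 86294 + 2789 = 92095 J = 92.1 kJ

q = 92.1 kJ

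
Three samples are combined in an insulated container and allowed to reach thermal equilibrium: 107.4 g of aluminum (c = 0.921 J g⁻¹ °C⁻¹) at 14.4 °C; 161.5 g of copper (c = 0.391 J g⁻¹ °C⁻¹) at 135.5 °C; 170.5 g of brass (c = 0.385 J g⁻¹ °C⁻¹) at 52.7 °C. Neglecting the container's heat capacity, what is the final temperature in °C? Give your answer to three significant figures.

Σ mᵢcᵢ(T − Tᵢ) = 0  ⇒  T = Σ mᵢcᵢTᵢ / Σ mᵢcᵢ
Σ mᵢcᵢ = 107.4×0.921 + 161.5×0.391 + 170.5×0.385 = 227.7044
Σ mᵢcᵢTᵢ = 98.9154×14.4 + 63.1465×135.5 + 65.6425×52.7 = 13440
T = 13440 / 227.7044 = 59.02 °C

T_f = 59.0 °C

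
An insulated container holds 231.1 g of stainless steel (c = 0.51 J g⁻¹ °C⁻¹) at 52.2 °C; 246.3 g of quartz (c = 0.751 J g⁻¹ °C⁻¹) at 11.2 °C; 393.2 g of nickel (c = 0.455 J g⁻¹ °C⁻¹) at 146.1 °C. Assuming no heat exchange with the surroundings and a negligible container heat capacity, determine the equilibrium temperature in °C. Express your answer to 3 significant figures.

T_f = 71.3 °C

Σ mᵢcᵢ(T − Tᵢ) = 0  ⇒  T = Σ mᵢcᵢTᵢ / Σ mᵢcᵢ
Σ mᵢcᵢ = 231.1×0.51 + 246.3×0.751 + 393.2×0.455 = 481.7383
Σ mᵢcᵢTᵢ = 117.861×52.2 + 184.9713×11.2 + 178.906×146.1 = 34362
T = 34362 / 481.7383 = 71.33 °C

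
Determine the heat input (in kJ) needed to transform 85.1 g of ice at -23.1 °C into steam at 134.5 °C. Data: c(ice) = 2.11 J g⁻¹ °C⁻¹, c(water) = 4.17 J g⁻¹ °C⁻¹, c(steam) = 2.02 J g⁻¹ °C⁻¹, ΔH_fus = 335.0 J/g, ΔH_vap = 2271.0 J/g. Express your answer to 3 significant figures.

q = 267 kJ

q1 (heat ice -23.1→0.0 °C): 85.1 × 2.11 × 23.1 = 4148 J
q2 (melt at 0 °C): 85.1 × 335.0 = 28509 J
q3 (heat water 0.0→100.0 °C): 85.1 × 4.17 × 100.0 = 35487 J
q4 (vaporize at 100 °C): 85.1 × 2271.0 = 193262 J
q5 (heat steam 100.0→134.5 °C): 85.1 × 2.02 × 34.5 = 5931 J
Total: 4148 + 28509 + 35487 + 193262 + 5931 = 267337 J = 267 kJ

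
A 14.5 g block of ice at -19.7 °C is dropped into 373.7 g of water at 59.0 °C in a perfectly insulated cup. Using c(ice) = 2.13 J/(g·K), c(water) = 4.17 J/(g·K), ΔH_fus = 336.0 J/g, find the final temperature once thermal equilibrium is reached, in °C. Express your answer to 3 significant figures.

T_f = 53.4 °C

Heat to bring ice to 0 °C and melt it: q₁ = 14.5×2.13×19.7 + 14.5×336.0 = 5480.4 J
Heat the water can supply cooling to 0 °C: 373.7×4.17×59.0 = 91941.4 J > q₁, so all ice melts.
Energy balance: 373.7×4.17×(59.0 − T) = 5480.4 + 14.5×4.17×(T − 0)
1558.329(59.0 − T) = 5480.4 + 60.465 T
91941.4 − 5480.4 = 1618.794 T
T = 86461.0 / 1618.794 = 53.41 °C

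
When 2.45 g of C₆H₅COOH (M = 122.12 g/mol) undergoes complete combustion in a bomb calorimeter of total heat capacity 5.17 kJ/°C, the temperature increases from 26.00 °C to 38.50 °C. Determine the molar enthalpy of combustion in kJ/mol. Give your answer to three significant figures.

ΔH = -3220 kJ/mol

ΔT = 38.50 − 26.00 = 12.50 °C
q_cal = C_cal × ΔT = 5.17 × 12.50 = 64.625 kJ
n = 2.45 / 122.12 = 0.02006 mol
q_rxn = −q_cal = -64.625 kJ
ΔH = -64.625 / 0.02006 = -3222 kJ/mol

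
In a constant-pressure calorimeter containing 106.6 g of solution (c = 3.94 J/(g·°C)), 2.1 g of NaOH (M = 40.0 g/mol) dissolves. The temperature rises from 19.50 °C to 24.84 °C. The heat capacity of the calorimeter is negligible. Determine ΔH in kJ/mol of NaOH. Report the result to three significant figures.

ΔH = -42.7 kJ/mol

|ΔT| = |24.84 − 19.50| = 5.34 °C
|q_surr| = (106.6 × 3.94) × 5.34 = 420.004 × 5.34 = 2243 J
n(NaOH) = 2.1 / 40.0 = 0.05250 mol
Temperature rose, so q_rxn = −|q_surr| = -2.243 kJ
ΔH = q_rxn / n = -42.72 kJ/mol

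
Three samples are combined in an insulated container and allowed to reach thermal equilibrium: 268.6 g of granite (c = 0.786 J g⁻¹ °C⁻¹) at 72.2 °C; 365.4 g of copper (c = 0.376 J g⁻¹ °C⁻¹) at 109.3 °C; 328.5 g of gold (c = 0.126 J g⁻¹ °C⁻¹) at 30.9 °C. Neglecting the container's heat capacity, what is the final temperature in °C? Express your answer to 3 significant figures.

T_f = 80.9 °C

Σ mᵢcᵢ(T − Tᵢ) = 0  ⇒  T = Σ mᵢcᵢTᵢ / Σ mᵢcᵢ
Σ mᵢcᵢ = 268.6×0.786 + 365.4×0.376 + 328.5×0.126 = 389.9010
Σ mᵢcᵢTᵢ = 211.1196×72.2 + 137.3904×109.3 + 41.391×30.9 = 31539
T = 31539 / 389.9010 = 80.89 °C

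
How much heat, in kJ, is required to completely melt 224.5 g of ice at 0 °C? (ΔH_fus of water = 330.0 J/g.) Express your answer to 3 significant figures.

q = 74.1 kJ

q = m × ΔH_fus = 224.5 × 330.0 = 74090 J = 74.1 kJ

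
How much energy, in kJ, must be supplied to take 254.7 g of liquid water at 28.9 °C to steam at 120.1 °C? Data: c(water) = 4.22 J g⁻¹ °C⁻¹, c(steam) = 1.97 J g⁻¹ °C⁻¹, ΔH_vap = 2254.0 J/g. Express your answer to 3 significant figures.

q = 661 kJ

q1 (heat water 28.9→100.0 °C): 254.7 × 4.22 × 71.1 = 76421 J
q2 (vaporize at 100 °C): 254.7 × 2254.0 = 574094 J
q3 (heat steam 100.0→120.1 °C): 254.7 × 1.97 × 20.1 = 10085 J
Total: 76421 + 574094 + 10085 = 660600 J = 661 kJ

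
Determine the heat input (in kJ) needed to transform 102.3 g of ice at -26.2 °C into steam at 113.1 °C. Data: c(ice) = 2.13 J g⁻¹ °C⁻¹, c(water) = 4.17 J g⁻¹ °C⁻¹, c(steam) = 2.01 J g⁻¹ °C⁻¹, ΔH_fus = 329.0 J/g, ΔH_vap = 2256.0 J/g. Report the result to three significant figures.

q = 316 kJ

q1 (heat ice -26.2→0.0 °C): 102.3 × 2.13 × 26.2 = 5709 J
q2 (melt at 0 °C): 102.3 × 329.0 = 33657 J
q3 (heat water 0.0→100.0 °C): 102.3 × 4.17 × 100.0 = 42659 J
q4 (vaporize at 100 °C): 102.3 × 2256.0 = 230789 J
q5 (heat steam 100.0→113.1 °C): 102.3 × 2.01 × 13.1 = 2694 J
Total: 5709 + 33657 + 42659 + 230789 + 2694 = 315508 J = 316 kJ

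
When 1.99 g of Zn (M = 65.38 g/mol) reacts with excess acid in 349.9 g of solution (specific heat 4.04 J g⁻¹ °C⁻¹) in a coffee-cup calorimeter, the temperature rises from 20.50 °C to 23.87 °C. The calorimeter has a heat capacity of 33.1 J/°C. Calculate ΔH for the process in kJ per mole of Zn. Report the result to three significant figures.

ΔH = -160 kJ/mol

|ΔT| = |23.87 − 20.50| = 3.37 °C
|q_surr| = (349.9 × 4.04 + 33.1) × 3.37 = 1446.696 × 3.37 = 4875 J
n(Zn) = 1.99 / 65.38 = 0.03044 mol
Temperature rose, so q_rxn = −|q_surr| = -4.875 kJ
ΔH = q_rxn / n = -160.2 kJ/mol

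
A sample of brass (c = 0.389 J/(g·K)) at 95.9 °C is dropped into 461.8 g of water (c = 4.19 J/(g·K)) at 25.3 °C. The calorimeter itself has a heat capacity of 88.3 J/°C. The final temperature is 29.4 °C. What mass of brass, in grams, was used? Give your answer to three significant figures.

m = 321 g

q_gained = (461.8 × 4.19 + 88.3) × (29.4 − 25.3) = 8295 J
q_lost = m × 0.389 × (95.9 − 29.4) = 25.8685 m
m = 8295 / 25.8685 = 321 g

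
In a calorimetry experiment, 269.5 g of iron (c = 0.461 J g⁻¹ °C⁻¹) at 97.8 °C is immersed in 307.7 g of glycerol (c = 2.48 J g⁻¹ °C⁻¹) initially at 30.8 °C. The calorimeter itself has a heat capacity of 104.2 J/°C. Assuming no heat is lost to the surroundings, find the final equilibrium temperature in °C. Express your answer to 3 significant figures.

T_f = 39.2 °C

Heat lost by iron = heat gained by glycerol + calorimeter.
(269.5)(0.461)(97.8 − T) = [(307.7)(2.48) + 104.2](T − 30.8)
124.2395 (97.8 − T) = 867.296 (T − 30.8)
12151 − 124.2395 T = 867.296 T − 26713
38864 = 991.5355 T
T = 39.20 °C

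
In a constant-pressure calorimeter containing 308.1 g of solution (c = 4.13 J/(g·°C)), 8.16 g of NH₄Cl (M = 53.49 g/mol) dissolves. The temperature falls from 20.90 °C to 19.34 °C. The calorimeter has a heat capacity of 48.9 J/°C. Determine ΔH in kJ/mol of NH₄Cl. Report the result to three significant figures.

ΔH = 13.5 kJ/mol

|ΔT| = |19.34 − 20.90| = 1.56 °C
|q_surr| = (308.1 × 4.13 + 48.9) × 1.56 = 1321.353 × 1.56 = 2061 J
n(NH₄Cl) = 8.16 / 53.49 = 0.1526 mol
Temperature fell, so q_rxn = +|q_surr| = 2.061 kJ
ΔH = q_rxn / n = 13.51 kJ/mol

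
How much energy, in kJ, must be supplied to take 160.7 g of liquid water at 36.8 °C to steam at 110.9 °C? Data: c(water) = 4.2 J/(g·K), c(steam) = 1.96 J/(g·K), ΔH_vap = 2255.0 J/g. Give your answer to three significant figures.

q1 (heat water 36.8→100.0 °C): 160.7 × 4.2 × 63.2 = 42656 J
q2 (vaporize at 100 °C): 160.7 × 2255.0 = 362379 J
q3 (heat steam 100.0→110.9 °C): 160.7 × 1.96 × 10.9 = 3433 J
Total: 42656 + 362379 + 3433 = 408468 J = 408 kJ

q = 408 kJ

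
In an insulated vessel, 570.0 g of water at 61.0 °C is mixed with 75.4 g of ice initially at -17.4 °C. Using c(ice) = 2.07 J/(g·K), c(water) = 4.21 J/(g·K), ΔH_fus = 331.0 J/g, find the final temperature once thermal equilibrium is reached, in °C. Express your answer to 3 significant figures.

Heat to bring ice to 0 °C and melt it: q₁ = 75.4×2.07×17.4 + 75.4×331.0 = 27673 J
Heat the water can supply cooling to 0 °C: 570.0×4.21×61.0 = 146382 J > q₁, so all ice melts.
Energy balance: 570.0×4.21×(61.0 − T) = 27673 + 75.4×4.21×(T − 0)
2399.7(61.0 − T) = 27673 + 317.434 T
146382 − 27673 = 2717.134 T
T = 118709 / 2717.134 = 43.69 °C

T_f = 43.7 °C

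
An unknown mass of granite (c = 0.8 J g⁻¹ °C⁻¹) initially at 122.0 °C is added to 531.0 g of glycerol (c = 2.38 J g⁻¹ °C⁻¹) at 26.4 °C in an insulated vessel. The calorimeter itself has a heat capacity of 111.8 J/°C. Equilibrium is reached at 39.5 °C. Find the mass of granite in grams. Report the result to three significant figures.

m = 273 g

q_gained = (531.0 × 2.38 + 111.8) × (39.5 − 26.4) = 18020 J
q_lost = m × 0.8 × (122.0 − 39.5) = 66 m
m = 18020 / 66 = 273 g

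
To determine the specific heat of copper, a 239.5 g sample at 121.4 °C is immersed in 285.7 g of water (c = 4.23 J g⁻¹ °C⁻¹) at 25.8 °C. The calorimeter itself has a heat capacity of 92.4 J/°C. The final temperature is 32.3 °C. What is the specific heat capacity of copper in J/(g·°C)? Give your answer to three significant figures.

q_gained = (285.7 × 4.23 + 92.4) × (32.3 − 25.8) = 8456 J
q_lost = 239.5 × c × (121.4 − 32.3) = 21339.45 c
Set equal: c = 8456 / 21339.45 = 0.396 J/(g·°C)

c = 0.396 J/(g·°C)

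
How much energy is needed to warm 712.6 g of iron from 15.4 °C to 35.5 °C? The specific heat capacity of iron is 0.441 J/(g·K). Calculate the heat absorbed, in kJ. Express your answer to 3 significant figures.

q = 6.32 kJ

q = m c ΔT = 712.6 × 0.441 × (35.5 − 15.4)
q = 712.6 × 0.441 × 20.1 = 6317 J = 6.32 kJ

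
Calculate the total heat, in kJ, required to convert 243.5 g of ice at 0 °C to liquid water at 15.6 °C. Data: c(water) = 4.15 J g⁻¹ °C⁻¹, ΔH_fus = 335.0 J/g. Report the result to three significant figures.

q1 (melt at 0 °C): 243.5 × 335.0 = 81573 J
q2 (heat water 0.0→15.6 °C): 243.5 × 4.15 × 15.6 = 15764 J
Total: 81573 + 15764 = 97337 J = 97.3 kJ

q = 97.3 kJ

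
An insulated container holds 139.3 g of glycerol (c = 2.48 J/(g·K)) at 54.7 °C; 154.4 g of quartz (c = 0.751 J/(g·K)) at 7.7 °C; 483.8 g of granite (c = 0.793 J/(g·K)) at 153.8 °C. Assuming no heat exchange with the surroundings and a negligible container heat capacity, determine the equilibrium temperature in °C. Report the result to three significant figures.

T_f = 93.2 °C

Σ mᵢcᵢ(T − Tᵢ) = 0  ⇒  T = Σ mᵢcᵢTᵢ / Σ mᵢcᵢ
Σ mᵢcᵢ = 139.3×2.48 + 154.4×0.751 + 483.8×0.793 = 845.0718
Σ mᵢcᵢTᵢ = 345.464×54.7 + 115.9544×7.7 + 383.6534×153.8 = 78796
T = 78796 / 845.0718 = 93.24 °C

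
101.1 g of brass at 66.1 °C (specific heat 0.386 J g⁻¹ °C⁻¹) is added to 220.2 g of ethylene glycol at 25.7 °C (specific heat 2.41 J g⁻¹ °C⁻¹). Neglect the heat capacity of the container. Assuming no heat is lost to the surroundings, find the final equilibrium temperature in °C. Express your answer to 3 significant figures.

T_f = 28.5 °C

Heat lost by brass = heat gained by ethylene glycol.
(101.1)(0.386)(66.1 − T) = (220.2)(2.41)(T − 25.7)
39.0246 (66.1 − T) = 530.682 (T − 25.7)
2579.5 − 39.0246 T = 530.682 T − 13639
16218.5 = 569.7066 T
T = 28.47 °C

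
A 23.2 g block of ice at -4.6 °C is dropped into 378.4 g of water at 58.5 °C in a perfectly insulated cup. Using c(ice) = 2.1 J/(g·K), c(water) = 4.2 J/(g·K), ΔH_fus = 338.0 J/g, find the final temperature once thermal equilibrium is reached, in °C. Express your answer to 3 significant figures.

T_f = 50.3 °C

Heat to bring ice to 0 °C and melt it: q₁ = 23.2×2.1×4.6 + 23.2×338.0 = 8065.7 J
Heat the water can supply cooling to 0 °C: 378.4×4.2×58.5 = 92972.9 J > q₁, so all ice melts.
Energy balance: 378.4×4.2×(58.5 − T) = 8065.7 + 23.2×4.2×(T − 0)
1589.28(58.5 − T) = 8065.7 + 97.44 T
92972.9 − 8065.7 = 1686.72 T
T = 84907.2 / 1686.72 = 50.34 °C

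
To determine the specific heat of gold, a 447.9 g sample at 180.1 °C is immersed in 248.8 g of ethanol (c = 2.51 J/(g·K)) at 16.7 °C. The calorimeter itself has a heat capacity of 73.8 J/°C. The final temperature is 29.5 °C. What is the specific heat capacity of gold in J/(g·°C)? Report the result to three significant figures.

q_gained = (248.8 × 2.51 + 73.8) × (29.5 − 16.7) = 8938 J
q_lost = 447.9 × c × (180.1 − 29.5) = 67453.74 c
Set equal: c = 8938 / 67453.74 = 0.133 J/(g·°C)

c = 0.133 J/(g·°C)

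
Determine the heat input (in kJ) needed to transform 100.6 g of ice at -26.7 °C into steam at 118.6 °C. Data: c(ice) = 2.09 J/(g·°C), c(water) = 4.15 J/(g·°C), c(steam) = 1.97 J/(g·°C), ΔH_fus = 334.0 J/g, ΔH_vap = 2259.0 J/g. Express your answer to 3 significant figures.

q = 312 kJ

q1 (heat ice -26.7→0.0 °C): 100.6 × 2.09 × 26.7 = 5614 J
q2 (melt at 0 °C): 100.6 × 334.0 = 33600 J
q3 (heat water 0.0→100.0 °C): 100.6 × 4.15 × 100.0 = 41749 J
q4 (vaporize at 100 °C): 100.6 × 2259.0 = 227255 J
q5 (heat steam 100.0→118.6 °C): 100.6 × 1.97 × 18.6 = 3686 J
Total: 5614 + 33600 + 41749 + 227255 + 3686 = 311904 J = 312 kJ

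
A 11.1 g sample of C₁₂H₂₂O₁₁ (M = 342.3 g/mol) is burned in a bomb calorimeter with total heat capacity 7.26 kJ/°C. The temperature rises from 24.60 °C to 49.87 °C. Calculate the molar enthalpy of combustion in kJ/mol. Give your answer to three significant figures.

ΔH = -5660 kJ/mol

ΔT = 49.87 − 24.60 = 25.27 °C
q_cal = C_cal × ΔT = 7.26 × 25.27 = 183.4602 kJ
n = 11.1 / 342.3 = 0.03243 mol
q_rxn = −q_cal = -183.4602 kJ
ΔH = -183.4602 / 0.03243 = -5657 kJ/mol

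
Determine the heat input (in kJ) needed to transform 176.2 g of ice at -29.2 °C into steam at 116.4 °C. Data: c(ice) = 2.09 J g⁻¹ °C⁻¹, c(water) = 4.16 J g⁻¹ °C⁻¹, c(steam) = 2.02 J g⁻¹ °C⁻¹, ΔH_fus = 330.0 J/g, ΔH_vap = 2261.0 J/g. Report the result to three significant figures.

q1 (heat ice -29.2→0.0 °C): 176.2 × 2.09 × 29.2 = 10753 J
q2 (melt at 0 °C): 176.2 × 330.0 = 58146 J
q3 (heat water 0.0→100.0 °C): 176.2 × 4.16 × 100.0 = 73299 J
q4 (vaporize at 100 °C): 176.2 × 2261.0 = 398388 J
q5 (heat steam 100.0→116.4 °C): 176.2 × 2.02 × 16.4 = 5837 J
Total: 10753 + 58146 + 73299 + 398388 + 5837 = 546423 J = 546 kJ

q = 546 kJ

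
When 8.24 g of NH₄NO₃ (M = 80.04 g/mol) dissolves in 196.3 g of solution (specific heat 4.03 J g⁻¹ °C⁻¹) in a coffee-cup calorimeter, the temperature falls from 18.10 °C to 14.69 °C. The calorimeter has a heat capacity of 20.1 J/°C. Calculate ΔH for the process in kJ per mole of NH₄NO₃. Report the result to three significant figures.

|ΔT| = |14.69 − 18.10| = 3.41 °C
|q_surr| = (196.3 × 4.03 + 20.1) × 3.41 = 811.189 × 3.41 = 2766 J
n(NH₄NO₃) = 8.24 / 80.04 = 0.1029 mol
Temperature fell, so q_rxn = +|q_surr| = 2.766 kJ
ΔH = q_rxn / n = 26.88 kJ/mol

ΔH = 26.9 kJ/mol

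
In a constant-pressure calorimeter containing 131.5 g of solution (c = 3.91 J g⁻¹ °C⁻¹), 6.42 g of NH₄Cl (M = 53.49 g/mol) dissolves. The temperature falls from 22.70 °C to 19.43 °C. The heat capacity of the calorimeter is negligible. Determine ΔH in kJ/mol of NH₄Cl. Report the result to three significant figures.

ΔH = 14.0 kJ/mol

|ΔT| = |19.43 − 22.70| = 3.27 °C
|q_surr| = (131.5 × 3.91) × 3.27 = 514.165 × 3.27 = 1681 J
n(NH₄Cl) = 6.42 / 53.49 = 0.1200 mol
Temperature fell, so q_rxn = +|q_surr| = 1.681 kJ
ΔH = q_rxn / n = 14.01 kJ/mol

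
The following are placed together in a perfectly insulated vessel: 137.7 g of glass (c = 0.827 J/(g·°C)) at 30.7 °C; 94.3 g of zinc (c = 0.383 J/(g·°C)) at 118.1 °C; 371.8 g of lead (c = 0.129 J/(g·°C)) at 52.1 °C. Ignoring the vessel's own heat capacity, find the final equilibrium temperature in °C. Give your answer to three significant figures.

Σ mᵢcᵢ(T − Tᵢ) = 0  ⇒  T = Σ mᵢcᵢTᵢ / Σ mᵢcᵢ
Σ mᵢcᵢ = 137.7×0.827 + 94.3×0.383 + 371.8×0.129 = 197.9570
Σ mᵢcᵢTᵢ = 113.8779×30.7 + 36.1169×118.1 + 47.9622×52.1 = 10260
T = 10260 / 197.9570 = 51.83 °C

T_f = 51.8 °C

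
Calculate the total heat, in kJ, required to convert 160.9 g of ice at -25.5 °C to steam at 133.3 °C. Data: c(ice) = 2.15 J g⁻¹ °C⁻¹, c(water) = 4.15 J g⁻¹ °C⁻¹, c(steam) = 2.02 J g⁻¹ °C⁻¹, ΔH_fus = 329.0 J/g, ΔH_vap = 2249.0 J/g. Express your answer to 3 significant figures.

q = 501 kJ

q1 (heat ice -25.5→0.0 °C): 160.9 × 2.15 × 25.5 = 8821 J
q2 (melt at 0 °C): 160.9 × 329.0 = 52936 J
q3 (heat water 0.0→100.0 °C): 160.9 × 4.15 × 100.0 = 66774 J
q4 (vaporize at 100 °C): 160.9 × 2249.0 = 361864 J
q5 (heat steam 100.0→133.3 °C): 160.9 × 2.02 × 33.3 = 10823 J
Total: 8821 + 52936 + 66774 + 361864 + 10823 = 501218 J = 501 kJ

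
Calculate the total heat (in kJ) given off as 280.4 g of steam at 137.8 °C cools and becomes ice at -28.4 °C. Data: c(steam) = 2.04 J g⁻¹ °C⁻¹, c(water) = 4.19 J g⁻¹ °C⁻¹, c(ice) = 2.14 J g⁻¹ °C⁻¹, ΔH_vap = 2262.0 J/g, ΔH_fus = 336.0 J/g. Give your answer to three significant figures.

q1 (cool steam 137.8→100 °C): 280.4 × 2.04 × 37.8 = 21622 J
q2 (condense at 100 °C): 280.4 × 2262.0 = 634265 J
q3 (cool water 100→0 °C): 280.4 × 4.19 × 100.0 = 117488 J
q4 (freeze at 0 °C): 280.4 × 336.0 = 94214 J
q5 (cool ice 0→-28.4 °C): 280.4 × 2.14 × 28.4 = 17042 J
Total: 21622 + 634265 + 117488 + 94214 + 17042 = 884631 J = 885 kJ

q = 885 kJ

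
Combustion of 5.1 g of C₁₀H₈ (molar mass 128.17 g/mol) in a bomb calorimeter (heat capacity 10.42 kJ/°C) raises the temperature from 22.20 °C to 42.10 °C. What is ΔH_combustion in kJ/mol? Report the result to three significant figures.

ΔH = -5210 kJ/mol

ΔT = 42.10 − 22.20 = 19.90 °C
q_cal = C_cal × ΔT = 10.42 × 19.90 = 207.358 kJ
n = 5.1 / 128.17 = 0.03979 mol
q_rxn = −q_cal = -207.358 kJ
ΔH = -207.358 / 0.03979 = -5211 kJ/mol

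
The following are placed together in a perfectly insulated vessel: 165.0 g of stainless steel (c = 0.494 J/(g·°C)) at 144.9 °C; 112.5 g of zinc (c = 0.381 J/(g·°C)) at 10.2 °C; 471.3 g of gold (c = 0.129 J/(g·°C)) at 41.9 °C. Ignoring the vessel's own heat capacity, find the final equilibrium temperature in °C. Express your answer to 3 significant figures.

Σ mᵢcᵢ(T − Tᵢ) = 0  ⇒  T = Σ mᵢcᵢTᵢ / Σ mᵢcᵢ
Σ mᵢcᵢ = 165.0×0.494 + 112.5×0.381 + 471.3×0.129 = 185.1702
Σ mᵢcᵢTᵢ = 81.51×144.9 + 42.8625×10.2 + 60.7977×41.9 = 14795
T = 14795 / 185.1702 = 79.90 °C

T_f = 79.9 °C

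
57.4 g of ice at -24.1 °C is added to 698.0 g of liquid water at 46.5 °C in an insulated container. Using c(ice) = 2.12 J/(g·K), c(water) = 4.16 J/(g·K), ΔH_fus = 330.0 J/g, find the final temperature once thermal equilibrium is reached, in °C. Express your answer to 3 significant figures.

T_f = 36.0 °C

Heat to bring ice to 0 °C and melt it: q₁ = 57.4×2.12×24.1 + 57.4×330.0 = 21875 J
Heat the water can supply cooling to 0 °C: 698.0×4.16×46.5 = 135021 J > q₁, so all ice melts.
Energy balance: 698.0×4.16×(46.5 − T) = 21875 + 57.4×4.16×(T − 0)
2903.68(46.5 − T) = 21875 + 238.784 T
135021 − 21875 = 3142.464 T
T = 113146 / 3142.464 = 36.01 °C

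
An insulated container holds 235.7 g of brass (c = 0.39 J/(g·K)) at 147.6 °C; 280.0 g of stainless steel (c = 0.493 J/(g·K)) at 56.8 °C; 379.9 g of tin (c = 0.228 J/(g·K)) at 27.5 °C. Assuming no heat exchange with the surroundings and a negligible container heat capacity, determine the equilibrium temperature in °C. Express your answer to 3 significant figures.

Σ mᵢcᵢ(T − Tᵢ) = 0  ⇒  T = Σ mᵢcᵢTᵢ / Σ mᵢcᵢ
Σ mᵢcᵢ = 235.7×0.39 + 280.0×0.493 + 379.9×0.228 = 316.5802
Σ mᵢcᵢTᵢ = 91.923×147.6 + 138.04×56.8 + 86.6172×27.5 = 23790
T = 23790 / 316.5802 = 75.147 °C

T_f = 75.1 °C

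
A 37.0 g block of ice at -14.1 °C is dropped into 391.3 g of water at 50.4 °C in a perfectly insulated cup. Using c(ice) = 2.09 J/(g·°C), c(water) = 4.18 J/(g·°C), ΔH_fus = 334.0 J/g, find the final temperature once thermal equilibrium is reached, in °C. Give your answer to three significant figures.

Heat to bring ice to 0 °C and melt it: q₁ = 37.0×2.09×14.1 + 37.0×334.0 = 13448 J
Heat the water can supply cooling to 0 °C: 391.3×4.18×50.4 = 82436.0 J > q₁, so all ice melts.
Energy balance: 391.3×4.18×(50.4 − T) = 13448 + 37.0×4.18×(T − 0)
1635.634(50.4 − T) = 13448 + 154.66 T
82436.0 − 13448 = 1790.294 T
T = 68988.0 / 1790.294 = 38.53 °C

T_f = 38.5 °C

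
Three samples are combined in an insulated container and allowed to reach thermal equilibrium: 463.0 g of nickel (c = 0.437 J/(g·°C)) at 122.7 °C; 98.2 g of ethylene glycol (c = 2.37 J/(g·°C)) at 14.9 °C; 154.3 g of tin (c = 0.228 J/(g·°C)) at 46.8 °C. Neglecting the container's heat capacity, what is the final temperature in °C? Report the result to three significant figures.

Σ mᵢcᵢ(T − Tᵢ) = 0  ⇒  T = Σ mᵢcᵢTᵢ / Σ mᵢcᵢ
Σ mᵢcᵢ = 463.0×0.437 + 98.2×2.37 + 154.3×0.228 = 470.2454
Σ mᵢcᵢTᵢ = 202.331×122.7 + 232.734×14.9 + 35.1804×46.8 = 29940
T = 29940 / 470.2454 = 63.67 °C

T_f = 63.7 °C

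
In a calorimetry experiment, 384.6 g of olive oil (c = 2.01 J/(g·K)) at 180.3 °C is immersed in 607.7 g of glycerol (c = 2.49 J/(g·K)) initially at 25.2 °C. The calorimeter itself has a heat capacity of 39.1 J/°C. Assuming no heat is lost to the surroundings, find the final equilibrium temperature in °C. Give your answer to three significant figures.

T_f = 76.8 °C

Heat lost by olive oil = heat gained by glycerol + calorimeter.
(384.6)(2.01)(180.3 − T) = [(607.7)(2.49) + 39.1](T − 25.2)
773.046 (180.3 − T) = 1552.273 (T − 25.2)
139380 − 773.046 T = 1552.273 T − 39117
178497 = 2325.319 T
T = 76.76 °C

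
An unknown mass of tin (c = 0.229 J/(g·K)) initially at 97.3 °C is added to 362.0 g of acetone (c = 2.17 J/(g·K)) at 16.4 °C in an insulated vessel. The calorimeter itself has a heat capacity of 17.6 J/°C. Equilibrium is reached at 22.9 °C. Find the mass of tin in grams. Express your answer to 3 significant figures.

q_gained = (362.0 × 2.17 + 17.6) × (22.9 − 16.4) = 5220 J
q_lost = m × 0.229 × (97.3 − 22.9) = 17.0376 m
m = 5220 / 17.0376 = 306 g

m = 306 g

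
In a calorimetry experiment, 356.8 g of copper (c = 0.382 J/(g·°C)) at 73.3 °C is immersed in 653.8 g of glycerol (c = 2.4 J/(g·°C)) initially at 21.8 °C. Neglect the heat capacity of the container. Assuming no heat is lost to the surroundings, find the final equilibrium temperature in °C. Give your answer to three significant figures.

Heat lost by copper = heat gained by glycerol.
(356.8)(0.382)(73.3 − T) = (653.8)(2.4)(T − 21.8)
136.2976 (73.3 − T) = 1569.12 (T − 21.8)
9990.6 − 136.2976 T = 1569.12 T − 34207
44197.6 = 1705.4176 T
T = 25.92 °C

T_f = 25.9 °C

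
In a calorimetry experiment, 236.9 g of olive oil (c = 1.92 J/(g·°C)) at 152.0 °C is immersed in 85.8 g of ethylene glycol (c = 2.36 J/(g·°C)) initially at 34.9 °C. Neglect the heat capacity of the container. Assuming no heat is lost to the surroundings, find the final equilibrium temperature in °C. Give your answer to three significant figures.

Heat lost by olive oil = heat gained by ethylene glycol.
(236.9)(1.92)(152.0 − T) = (85.8)(2.36)(T − 34.9)
454.848 (152.0 − T) = 202.488 (T − 34.9)
69137 − 454.848 T = 202.488 T − 7066.8
76203.8 = 657.336 T
T = 115.9 °C

T_f = 116 °C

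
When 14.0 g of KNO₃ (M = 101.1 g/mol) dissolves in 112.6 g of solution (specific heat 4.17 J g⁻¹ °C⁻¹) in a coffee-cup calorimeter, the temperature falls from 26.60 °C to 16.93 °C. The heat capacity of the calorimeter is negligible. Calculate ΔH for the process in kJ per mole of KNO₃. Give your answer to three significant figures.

|ΔT| = |16.93 − 26.60| = 9.67 °C
|q_surr| = (112.6 × 4.17) × 9.67 = 469.542 × 9.67 = 4540 J
n(KNO₃) = 14.0 / 101.1 = 0.1385 mol
Temperature fell, so q_rxn = +|q_surr| = 4.540 kJ
ΔH = q_rxn / n = 32.78 kJ/mol

ΔH = 32.8 kJ/mol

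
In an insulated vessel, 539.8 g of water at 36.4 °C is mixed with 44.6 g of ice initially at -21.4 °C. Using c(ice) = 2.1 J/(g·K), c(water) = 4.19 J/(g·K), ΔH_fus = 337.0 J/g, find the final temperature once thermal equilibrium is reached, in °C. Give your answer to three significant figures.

Heat to bring ice to 0 °C and melt it: q₁ = 44.6×2.1×21.4 + 44.6×337.0 = 17035 J
Heat the water can supply cooling to 0 °C: 539.8×4.19×36.4 = 82328.1 J > q₁, so all ice melts.
Energy balance: 539.8×4.19×(36.4 − T) = 17035 + 44.6×4.19×(T − 0)
2261.762(36.4 − T) = 17035 + 186.874 T
82328.1 − 17035 = 2448.636 T
T = 65293.1 / 2448.636 = 26.67 °C

T_f = 26.7 °C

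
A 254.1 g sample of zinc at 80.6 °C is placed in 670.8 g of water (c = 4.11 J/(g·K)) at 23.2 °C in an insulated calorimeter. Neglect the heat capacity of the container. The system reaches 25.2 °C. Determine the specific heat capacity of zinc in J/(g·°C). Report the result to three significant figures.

c = 0.392 J/(g·°C)

q_gained = (670.8 × 4.11) × (25.2 − 23.2) = 5514 J
q_lost = 254.1 × c × (80.6 − 25.2) = 14077.14 c
Set equal: c = 5514 / 14077.14 = 0.392 J/(g·°C)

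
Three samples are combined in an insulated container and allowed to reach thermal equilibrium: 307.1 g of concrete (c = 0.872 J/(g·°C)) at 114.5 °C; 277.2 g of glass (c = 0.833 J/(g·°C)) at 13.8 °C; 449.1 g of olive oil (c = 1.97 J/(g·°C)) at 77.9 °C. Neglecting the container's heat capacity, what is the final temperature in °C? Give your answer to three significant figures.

T_f = 74.3 °C

Σ mᵢcᵢ(T − Tᵢ) = 0  ⇒  T = Σ mᵢcᵢTᵢ / Σ mᵢcᵢ
Σ mᵢcᵢ = 307.1×0.872 + 277.2×0.833 + 449.1×1.97 = 1383.4258
Σ mᵢcᵢTᵢ = 267.7912×114.5 + 230.9076×13.8 + 884.727×77.9 = 102770
T = 102770 / 1383.4258 = 74.29 °C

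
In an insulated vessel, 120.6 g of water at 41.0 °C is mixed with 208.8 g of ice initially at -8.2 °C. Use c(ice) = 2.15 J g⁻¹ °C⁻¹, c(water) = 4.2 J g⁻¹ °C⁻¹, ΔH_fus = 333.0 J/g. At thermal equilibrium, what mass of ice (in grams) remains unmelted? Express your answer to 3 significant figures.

Heat to warm all ice to 0 °C: 208.8×2.15×8.2 = 3681.1 J
Heat released by water cooling to 0 °C: 120.6×4.2×41.0 = 20767 J
20767 J < 3681.1 + 208.8×333.0 = 73211.5 J, so not all ice melts; final T = 0 °C.
Heat left for melting: 20767 − 3681.1 = 17085.9 J
Mass melted = 17085.9 / 333.0 = 51.31 g
Ice remaining = 208.8 − 51.31 = 157.49 g

m_ice remaining = 157 g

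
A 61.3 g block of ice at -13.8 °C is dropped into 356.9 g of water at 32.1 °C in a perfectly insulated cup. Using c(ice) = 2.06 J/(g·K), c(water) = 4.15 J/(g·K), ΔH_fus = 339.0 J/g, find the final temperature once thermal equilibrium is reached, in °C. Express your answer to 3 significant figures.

T_f = 14.4 °C

Heat to bring ice to 0 °C and melt it: q₁ = 61.3×2.06×13.8 + 61.3×339.0 = 22523 J
Heat the water can supply cooling to 0 °C: 356.9×4.15×32.1 = 47544.4 J > q₁, so all ice melts.
Energy balance: 356.9×4.15×(32.1 − T) = 22523 + 61.3×4.15×(T − 0)
1481.135(32.1 − T) = 22523 + 254.395 T
47544.4 − 22523 = 1735.530 T
T = 25021.4 / 1735.530 = 14.42 °C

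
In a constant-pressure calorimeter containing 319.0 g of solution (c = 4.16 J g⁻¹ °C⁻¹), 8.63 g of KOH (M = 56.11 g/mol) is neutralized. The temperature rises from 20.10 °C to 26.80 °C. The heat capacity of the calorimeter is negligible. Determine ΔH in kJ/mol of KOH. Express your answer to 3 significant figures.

ΔH = -57.8 kJ/mol

|ΔT| = |26.80 − 20.10| = 6.70 °C
|q_surr| = (319.0 × 4.16) × 6.70 = 1327.04 × 6.70 = 8891 J
n(KOH) = 8.63 / 56.11 = 0.1538 mol
Temperature rose, so q_rxn = −|q_surr| = -8.891 kJ
ΔH = q_rxn / n = -57.81 kJ/mol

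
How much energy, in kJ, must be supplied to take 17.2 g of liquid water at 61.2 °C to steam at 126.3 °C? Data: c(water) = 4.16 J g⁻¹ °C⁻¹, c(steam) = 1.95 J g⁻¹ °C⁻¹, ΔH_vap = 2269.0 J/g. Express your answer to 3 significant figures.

q = 42.7 kJ

q1 (heat water 61.2→100.0 °C): 17.2 × 4.16 × 38.8 = 2776 J
q2 (vaporize at 100 °C): 17.2 × 2269.0 = 39027 J
q3 (heat steam 100.0→126.3 °C): 17.2 × 1.95 × 26.3 = 882 J
Total: 2776 + 39027 + 882 = 42685 J = 42.7 kJ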